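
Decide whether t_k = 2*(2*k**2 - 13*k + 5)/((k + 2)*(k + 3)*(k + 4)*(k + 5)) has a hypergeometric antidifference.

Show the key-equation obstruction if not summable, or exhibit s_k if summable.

Ratio r(k) = (2*k**3 - 5*k**2 - 24*k - 12)/(2*k**3 - k**2 - 73*k + 30).
Normal form (A,B,C) = (k + 2, k + 6, k**2 - 13*k/2 + 5/2).
Solve (k + 2)·f(k+1) − (k + 5)·f(k) = k**2 - 13*k/2 + 5/2.
deg f ≤ 3 (via 1,1,2).
Coefficient equations give f(k) = k*(k - 11)*(k - 4)/24.
Get s_k = R·t_k = k*(k**2 - 15*k + 44)/(6*(k + 2)*(k + 3)*(k + 4)) with R(k) = B(k−1)f(k)/C(k) = k*(k - 11)*(k - 4)*(k + 5)/(12*(2*k**2 - 13*k + 5)).
Verify: 2*(2*k**2 - 13*k + 5)/(k**4 + 14*k**3 + 71*k**2 + 154*k + 120) matches t_k.

Yes. s_k = k*(k**2 - 15*k + 44)/(6*(k + 2)*(k + 3)*(k + 4)).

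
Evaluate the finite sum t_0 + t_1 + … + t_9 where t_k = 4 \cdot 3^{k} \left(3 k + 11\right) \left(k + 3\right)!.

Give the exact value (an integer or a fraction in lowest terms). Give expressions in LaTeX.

Σ = 1470797404876776

Ratio r(k) = 3*(k + 4)*(3*k + 14)/(3*k + 11).
A = 3*k + 12, B = 1, C = k + 11/3.
Need (3*k + 12)·f(k+1) − (1)·f(k) = k + 11/3.
From deg A=1, deg B=0, deg C=1: d=0.
Solving with deg f ≤ 0: f(k) = 1/3.
Get s_k = R·t_k = 4*3**k*factorial(k + 3) with R(k) = B(k−1)f(k)/C(k) = 1/(3*k + 11).
s_(k+1) − s_k = 4*3**k*(3*k + 11)*factorial(k + 3) = t_k.
Telescoping: Σ = s_(10) − s_(0) = 1470797404876800 − (24) = 1470797404876776.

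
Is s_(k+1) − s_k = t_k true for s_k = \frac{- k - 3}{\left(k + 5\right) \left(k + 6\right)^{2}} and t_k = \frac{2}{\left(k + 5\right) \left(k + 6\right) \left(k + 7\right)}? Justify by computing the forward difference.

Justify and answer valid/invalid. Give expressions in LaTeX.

Invalid: residual \frac{3 \left(- 3 k - 19\right)}{k^{5} + 31 k^{4} + 383 k^{3} + 2357 k^{2} + 7224 k + 8820} ≠ 0.

s_(k+1) = (-k - 4)/((k + 6)*(k + 7)**2)
s_(k+1) − s_k = ((k + 3)*(k + 7)**2 - (k + 4)*(k + 5)*(k + 6))/((k + 5)*(k + 6)**2*(k + 7)**2)
(s_(k+1) − s_k) − t_k = 3*(-3*k - 19)/(k**5 + 31*k**4 + 383*k**3 + 2357*k**2 + 7224*k + 8820)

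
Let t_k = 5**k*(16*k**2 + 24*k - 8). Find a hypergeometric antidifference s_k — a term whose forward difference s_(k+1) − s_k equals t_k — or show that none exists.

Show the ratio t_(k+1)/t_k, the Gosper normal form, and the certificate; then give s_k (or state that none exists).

Step 1: r(k) = 5*(2*k**2 + 7*k + 4)/(2*k**2 + 3*k - 1).
Gosper form: A/B · C(k+1)/C(k) with A=5, B=1, C=k**2 + 3*k/2 - 1/2.
Solve (5)·f(k+1) − (1)·f(k) = k**2 + 3*k/2 - 1/2.
From deg A=0, deg B=0, deg C=2: d=2.
Solve for f: f(k) = (2*k**2 - 2*k - 1)/8 (degree 2 ≤ 2).
Get s_k = R·t_k = 5**k*(4*k**2 - 4*k - 2) with R(k) = B(k−1)f(k)/C(k) = (2*k**2 - 2*k - 1)/(4*(2*k**2 + 3*k - 1)).
Verify: 5**k*(16*k**2 + 24*k - 8) matches t_k.

s_k = 5**k*(4*k**2 - 4*k - 2)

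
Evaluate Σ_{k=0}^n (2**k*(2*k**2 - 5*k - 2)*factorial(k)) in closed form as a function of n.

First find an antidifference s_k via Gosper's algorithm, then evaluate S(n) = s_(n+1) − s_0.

Compute t_(k+1)/t_k: get 2*(2*k**3 + k**2 - 6*k - 5)/(2*k**2 - 5*k - 2).
Gosper form: A/B · C(k+1)/C(k) with A=2*k + 2, B=1, C=k**2 - 5*k/2 - 1.
Solve (2*k + 2)·f(k+1) − (1)·f(k) = k**2 - 5*k/2 - 1.
Degrees (1,0,2) ⇒ d ≤ 1.
Solving with deg f ≤ 1: f(k) = (k - 4)/2.
Certificate R = B(k−1)f/C = (k - 4)/(2*k**2 - 5*k - 2) gives s_k = 2**k*(k - 4)*factorial(k).
s_(k+1) − s_k = 2**k*(2*k**2 - 5*k - 2)*factorial(k) = t_k.
Evaluate: s_(n+1) = 2**(n + 1)*(n - 3)*factorial(n + 1); subtract s_(0) = -4 ⇒ S(n) = 2*2**n*n**2*factorial(n) - 4*2**n*n*factorial(n) - 6*2**n*factorial(n) + 4.

S(n) = 2*2**n*n**2*factorial(n) - 4*2**n*n*factorial(n) - 6*2**n*factorial(n) + 4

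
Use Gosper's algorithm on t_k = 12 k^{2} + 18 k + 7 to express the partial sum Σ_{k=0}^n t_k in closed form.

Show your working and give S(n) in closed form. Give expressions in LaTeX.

r(k) = (12*k**2 + 42*k + 37)/(12*k**2 + 18*k + 7) after simplifying.
So A=1 and B=1, with C=k**2 + 3*k/2 + 7/12.
f must satisfy (1)·f(k+1) − (1)·f(k) = k**2 + 3*k/2 + 7/12.
d = 3 from the (0,0,2) case.
A polynomial solution: f(k) = k**2*(4*k + 3)/12.
Get s_k = R·t_k = k**2*(4*k + 3) with R(k) = B(k−1)f(k)/C(k) = k**2*(4*k + 3)/(12*k**2 + 18*k + 7).
Verify: 12*k**2 + 18*k + 7 matches t_k.
Evaluate: s_(n+1) = 4*n**3 + 15*n**2 + 18*n + 7; subtract s_(0) = 0 ⇒ S(n) = 4*n**3 + 15*n**2 + 18*n + 7.

S(n) = 4 n^{3} + 15 n^{2} + 18 n + 7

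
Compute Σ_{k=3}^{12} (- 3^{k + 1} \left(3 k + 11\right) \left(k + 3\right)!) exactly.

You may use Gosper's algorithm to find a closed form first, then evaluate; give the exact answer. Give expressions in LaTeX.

Compute t_(k+1)/t_k: get 3*(k + 4)*(3*k + 14)/(3*k + 11).
Gosper form: A/B · C(k+1)/C(k) with A=3*k + 12, B=1, C=k + 11/3.
Key eq: (3*k + 12)·f(k+1) = (1)·f(k) + (k + 11/3).
d = 0 from the (1,0,1) case.
Solving with deg f ≤ 0: f(k) = 1/3.
Get s_k = R·t_k = -3**(k + 1)*factorial(k + 3) with R(k) = B(k−1)f(k)/C(k) = 1/(3*k + 11).
Check: Δs_k = -3**(k + 1)*(3*k + 11)*factorial(k + 3). ✓
Telescoping: Σ = s_(13) − s_(3) = -100073055427817472000 − (-58320) = -100073055427817413680.

Σ = -100073055427817413680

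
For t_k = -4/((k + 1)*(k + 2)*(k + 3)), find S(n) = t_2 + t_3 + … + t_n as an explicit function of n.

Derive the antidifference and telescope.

S(n) = (-n**2 - 5*n + 6)/(6*(n**2 + 5*n + 6))

Ratio r(k) = (k + 1)/(k + 4).
So A=k + 1 and B=k + 4, with C=1.
Need (k + 1)·f(k+1) − (k + 3)·f(k) = 1.
From deg A=1, deg B=1, deg C=0: d=2.
A polynomial solution: f(k) = k*(k + 3)/4.
Then R = B(k−1)f/C = k*(k + 3)**2/4, so s_k = R(k)·t_k = k*(-k - 3)/((k + 1)*(k + 2)).
s_(k+1) − s_k = -4/(k**3 + 6*k**2 + 11*k + 6) = t_k.
Σ_(k=2)^n t_k = s_(n+1) − s_(2) = ((-n**2 - 5*n - 4)/(n**2 + 5*n + 6)) − (-5/6), i.e. (-n**2 - 5*n + 6)/(6*(n**2 + 5*n + 6)).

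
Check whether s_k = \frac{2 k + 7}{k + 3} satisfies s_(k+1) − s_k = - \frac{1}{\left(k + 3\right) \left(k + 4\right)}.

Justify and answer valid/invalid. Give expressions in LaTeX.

s_(k+1) = (2*k + 9)/(k + 4)
s_(k+1) − s_k = -1/(k**2 + 7*k + 12)
(s_(k+1) − s_k) − t_k = 0

Valid: the claim telescopes to t_k.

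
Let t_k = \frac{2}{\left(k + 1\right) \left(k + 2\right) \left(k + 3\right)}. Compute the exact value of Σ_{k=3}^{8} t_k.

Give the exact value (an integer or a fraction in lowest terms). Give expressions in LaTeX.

The ratio is (k + 1)/(k + 4).
Factor: A=k + 1; B=k + 4; C=1.
Need (k + 1)·f(k+1) − (k + 3)·f(k) = 1.
d = 2 from the (1,1,0) case.
Coefficient equations give f(k) = k*(k + 3)/4.
Get s_k = R·t_k = k*(k + 3)/(2*(k + 1)*(k + 2)) with R(k) = B(k−1)f(k)/C(k) = k*(k + 3)**2/4.
Verify: 2/(k**3 + 6*k**2 + 11*k + 6) matches t_k.
Telescoping: Σ = s_(9) − s_(3) = 27/55 − (9/20) = 9/220.

Σ = 9/220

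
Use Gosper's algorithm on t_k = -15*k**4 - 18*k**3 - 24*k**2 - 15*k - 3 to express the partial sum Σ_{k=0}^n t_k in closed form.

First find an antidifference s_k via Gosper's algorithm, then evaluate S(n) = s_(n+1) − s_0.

Step 1: r(k) = (5*k**4 + 26*k**3 + 56*k**2 + 59*k + 25)/(5*k**4 + 6*k**3 + 8*k**2 + 5*k + 1).
Gosper form: A/B · C(k+1)/C(k) with A=1, B=1, C=k**4 + 6*k**3/5 + 8*k**2/5 + k + 1/5.
Need (1)·f(k+1) − (1)·f(k) = k**4 + 6*k**3/5 + 8*k**2/5 + k + 1/5.
Bound: deg f ≤ 5.
Solving with deg f ≤ 5: f(k) = k*(3*k**4 - 3*k**3 + 4*k**2 - 1)/15.
Certificate R = B(k−1)f/C = k*(3*k**4 - 3*k**3 + 4*k**2 - 1)/(3*(5*k**4 + 6*k**3 + 8*k**2 + 5*k + 1)) gives s_k = -3*k**5 + 3*k**4 - 4*k**3 + k.
Δs = -15*k**4 - 18*k**3 - 24*k**2 - 15*k - 3, as required.
Telescope: S(n) = s_(n+1) − s_(0) = -3*n**5 - 12*n**4 - 22*n**3 - 24*n**2 - 14*n - 3 − (0) = -3*n**5 - 12*n**4 - 22*n**3 - 24*n**2 - 14*n - 3.

S(n) = -3*n**5 - 12*n**4 - 22*n**3 - 24*n**2 - 14*n - 3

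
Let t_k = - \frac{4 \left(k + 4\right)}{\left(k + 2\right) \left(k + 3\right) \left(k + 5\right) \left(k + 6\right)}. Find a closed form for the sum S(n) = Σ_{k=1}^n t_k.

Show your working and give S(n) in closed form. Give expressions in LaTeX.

Compute t_(k+1)/t_k: get (k + 2)*(k + 5)**2/((k + 4)**2*(k + 7)).
A = k + 2, B = k + 7, C = k**2 + 8*k + 16.
Set up (k + 2)·f(k+1) − (k + 6)·f(k) − (k**2 + 8*k + 16) = 0.
From deg A=1, deg B=1, deg C=2: d=4.
Coefficient equations give f(k) = k*(k + 3)*(k + 4)*(k + 7)/20.
Get s_k = R·t_k = k*(-k - 7)/(5*(k**2 + 7*k + 10)) with R(k) = B(k−1)f(k)/C(k) = k*(k + 3)*(k + 6)*(k + 7)/(20*(k + 4)).
Δs = 4*(-k - 4)/(k**4 + 16*k**3 + 91*k**2 + 216*k + 180), as required.
Evaluate: s_(n+1) = (-n**2 - 9*n - 8)/(5*(n**2 + 9*n + 18)); subtract s_(1) = -4/45 ⇒ S(n) = n*(-n - 9)/(9*(n**2 + 9*n + 18)).

S(n) = \frac{n \left(- n - 9\right)}{9 \left(n^{2} + 9 n + 18\right)}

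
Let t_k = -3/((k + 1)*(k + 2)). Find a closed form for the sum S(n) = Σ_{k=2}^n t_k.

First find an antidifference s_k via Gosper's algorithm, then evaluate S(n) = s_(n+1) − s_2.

Compute t_(k+1)/t_k: get (k + 1)/(k + 3).
Take A(k)=k + 1, B(k)=k + 3, C(k)=1.
f must satisfy (k + 1)·f(k+1) − (k + 2)·f(k) = 1.
From deg A=1, deg B=1, deg C=0: d=1.
Match coefficients ⇒ f(k) = k.
Certificate R = B(k−1)f/C = k*(k + 2) gives s_k = -3*k/(k + 1).
s_(k+1) − s_k = -3/(k**2 + 3*k + 2) = t_k.
Telescope: S(n) = s_(n+1) − s_(2) = 3*(-n - 1)/(n + 2) − (-2) = (1 - n)/(n + 2).

S(n) = (1 - n)/(n + 2)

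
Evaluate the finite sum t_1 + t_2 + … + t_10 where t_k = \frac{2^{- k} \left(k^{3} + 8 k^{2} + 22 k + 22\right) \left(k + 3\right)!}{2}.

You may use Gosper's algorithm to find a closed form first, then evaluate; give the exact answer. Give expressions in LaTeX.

Step 1: r(k) = (k**4 + 15*k**3 + 85*k**2 + 217*k + 212)/(2*(k**3 + 8*k**2 + 22*k + 22)).
Gosper form: A/B · C(k+1)/C(k) with A=k/2 + 2, B=1, C=k**3 + 8*k**2 + 22*k + 22.
Set up (k/2 + 2)·f(k+1) − (1)·f(k) − (k**3 + 8*k**2 + 22*k + 22) = 0.
deg f ≤ 2 (via 1,0,3).
Coefficient equations give f(k) = 2*(k**2 + 4*k + 1).
Certificate R = B(k−1)f/C = 2*(k**2 + 4*k + 1)/(k**3 + 8*k**2 + 22*k + 22) gives s_k = (k**2 + 4*k + 1)*factorial(k + 3)/2**k.
s_(k+1) − s_k = (k**3 + 8*k**2 + 22*k + 22)*factorial(k + 3)/(2*2**k) = t_k.
Sum = s_(11) − s_(1); s_(11) = 7066209150, s_(1) = 72 ⇒ 7066209078.

Σ = 7066209078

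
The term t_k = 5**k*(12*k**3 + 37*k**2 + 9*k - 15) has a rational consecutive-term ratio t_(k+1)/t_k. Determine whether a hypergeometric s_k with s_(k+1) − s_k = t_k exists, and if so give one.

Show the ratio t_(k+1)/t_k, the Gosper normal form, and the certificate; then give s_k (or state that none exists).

s_k = 5**k*k*(3*k**2 - 2*k - 4)

The ratio is 5*(12*k**3 + 73*k**2 + 119*k + 43)/(12*k**3 + 37*k**2 + 9*k - 15).
A = 5, B = 1, C = k**3 + 37*k**2/12 + 3*k/4 - 5/4.
Key eq: (5)·f(k+1) = (1)·f(k) + (k**3 + 37*k**2/12 + 3*k/4 - 5/4).
From deg A=0, deg B=0, deg C=3: d=3.
A polynomial solution: f(k) = k*(3*k**2 - 2*k - 4)/12.
R(k) = B(k−1)·f(k)/C(k) = k*(3*k**2 - 2*k - 4)/(12*k**3 + 37*k**2 + 9*k - 15); s_k = R·t_k = 5**k*k*(3*k**2 - 2*k - 4).
s_(k+1) − s_k = 5**k*(12*k**3 + 37*k**2 + 9*k - 15) = t_k.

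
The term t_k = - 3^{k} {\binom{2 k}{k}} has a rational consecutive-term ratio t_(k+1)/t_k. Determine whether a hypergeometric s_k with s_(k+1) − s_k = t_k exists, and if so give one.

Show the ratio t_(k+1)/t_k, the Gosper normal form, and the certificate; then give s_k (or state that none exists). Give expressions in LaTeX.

none — t_k is not Gosper-summable

t_(k+1)/t_k = 6*(2*k + 1)/(k + 1).
So A=12*k + 6 and B=k + 1, with C=1.
f must satisfy (12*k + 6)·f(k+1) − (k)·f(k) = 1.
deg f ≤ -1 (via 1,1,0).
deg f ≤ -1 is impossible — no certificate.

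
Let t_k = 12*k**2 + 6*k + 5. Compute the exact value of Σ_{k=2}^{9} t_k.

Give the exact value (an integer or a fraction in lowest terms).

Σ = 3712

The ratio is (12*k**2 + 30*k + 23)/(12*k**2 + 6*k + 5).
Take A(k)=1, B(k)=1, C(k)=k**2 + k/2 + 5/12.
f must satisfy (1)·f(k+1) − (1)·f(k) = k**2 + k/2 + 5/12.
Degrees (0,0,2) ⇒ d ≤ 3.
Solving with deg f ≤ 3: f(k) = k*(4*k**2 - 3*k + 4)/12.
Get s_k = R·t_k = k*(4*k**2 - 3*k + 4) with R(k) = B(k−1)f(k)/C(k) = k*(4*k**2 - 3*k + 4)/(12*k**2 + 6*k + 5).
Δs = 12*k**2 + 6*k + 5, as required.
Σ_(k=2)^(9) t_k = s_(10) − s_(2) = 3740 − (28) = 3712.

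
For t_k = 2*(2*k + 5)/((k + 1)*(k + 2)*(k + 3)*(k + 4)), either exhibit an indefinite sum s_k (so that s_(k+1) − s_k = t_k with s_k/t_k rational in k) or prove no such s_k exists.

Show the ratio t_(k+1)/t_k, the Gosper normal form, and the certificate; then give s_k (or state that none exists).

s_k = 2*k*(k + 4)/(3*(k**2 + 4*k + 3))

Step 1: r(k) = (k + 1)*(2*k + 7)/((k + 5)*(2*k + 5)).
A = k + 1, B = k + 5, C = k + 5/2.
Key eq: (k + 1)·f(k+1) = (k + 4)·f(k) + (k + 5/2).
Bound: deg f ≤ 3.
Solving with deg f ≤ 3: f(k) = k*(k + 2)*(k + 4)/6.
Certificate R = B(k−1)f/C = k*(k + 2)*(k + 4)**2/(3*(2*k + 5)) gives s_k = 2*k*(k + 4)/(3*(k**2 + 4*k + 3)).
Check: Δs_k = 2*(2*k + 5)/(k**4 + 10*k**3 + 35*k**2 + 50*k + 24). ✓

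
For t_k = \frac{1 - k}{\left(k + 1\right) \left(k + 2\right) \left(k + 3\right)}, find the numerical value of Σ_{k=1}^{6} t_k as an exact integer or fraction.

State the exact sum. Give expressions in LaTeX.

Σ = -5/72

t_(k+1)/t_k = k*(k + 1)/((k - 1)*(k + 4)).
Normal form (A,B,C) = (k + 1, k + 4, k - 1).
Solve (k + 1)·f(k+1) − (k + 3)·f(k) = k - 1.
Bound: deg f ≤ 2.
Match coefficients ⇒ f(k) = -k.
R(k) = B(k−1)·f(k)/C(k) = -k*(k + 3)/(k - 1); s_k = R·t_k = k/((k + 1)*(k + 2)).
Verify: (1 - k)/(k**3 + 6*k**2 + 11*k + 6) matches t_k.
Σ_(k=1)^(6) t_k = s_(7) − s_(1) = 7/72 − (1/6) = -5/72.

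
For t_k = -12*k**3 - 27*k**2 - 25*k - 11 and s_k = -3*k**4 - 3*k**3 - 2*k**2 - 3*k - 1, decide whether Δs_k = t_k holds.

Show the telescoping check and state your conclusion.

valid; difference matches t_k

s_(k+1) = -3*k**4 - 15*k**3 - 29*k**2 - 28*k - 12
s_(k+1) − s_k = -12*k**3 - 27*k**2 - 25*k - 11
(s_(k+1) − s_k) − t_k = 0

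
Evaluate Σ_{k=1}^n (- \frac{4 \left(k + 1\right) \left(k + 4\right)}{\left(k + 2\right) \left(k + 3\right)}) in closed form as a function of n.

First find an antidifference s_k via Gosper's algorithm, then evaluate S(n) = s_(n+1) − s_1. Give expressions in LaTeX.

t_(k+1)/t_k = (k + 2)**2*(k + 5)/((k + 1)*(k + 4)**2).
Gosper form: A/B · C(k+1)/C(k) with A=k + 2, B=k + 4, C=k**2 + 5*k + 4.
Solve (k + 2)·f(k+1) − (k + 3)·f(k) = k**2 + 5*k + 4.
deg f ≤ 2 (via 1,1,2).
A polynomial solution: f(k) = k*(k + 1).
Certificate R = B(k−1)f/C = k*(k + 3)/(k + 4) gives s_k = 4*k*(-k - 1)/(k + 2).
s_(k+1) − s_k = 4*(-k**2 - 5*k - 4)/(k**2 + 5*k + 6) = t_k.
s_(n+1) = 4*(-n**2 - 3*n - 2)/(n + 3) and s_(1) = -8/3, so S(n) = 4*n*(-3*n - 7)/(3*(n + 3)).

S(n) = \frac{4 n \left(- 3 n - 7\right)}{3 \left(n + 3\right)}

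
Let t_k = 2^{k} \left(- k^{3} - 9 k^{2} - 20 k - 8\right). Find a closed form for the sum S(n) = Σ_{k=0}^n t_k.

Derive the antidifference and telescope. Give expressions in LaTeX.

r(k) = 2*(k**3 + 12*k**2 + 41*k + 38)/(k**3 + 9*k**2 + 20*k + 8) after simplifying.
Normal form (A,B,C) = (2, 1, k**3 + 9*k**2 + 20*k + 8).
Key eq: (2)·f(k+1) = (1)·f(k) + (k**3 + 9*k**2 + 20*k + 8).
d = 3 from the (0,0,3) case.
Solving with deg f ≤ 3: f(k) = k**3 + 3*k**2 + 2*k - 4.
Then R = B(k−1)f/C = (k**3 + 3*k**2 + 2*k - 4)/(k**3 + 9*k**2 + 20*k + 8), so s_k = R(k)·t_k = 2**k*(-k**3 - 3*k**2 - 2*k + 4).
Verify: 2**k*(-k**3 - 9*k**2 - 20*k - 8) matches t_k.
Telescope: S(n) = s_(n+1) − s_(0) = 2**(n + 1)*(-n**3 - 6*n**2 - 11*n - 2) − (4) = -2*2**n*n**3 - 12*2**n*n**2 - 22*2**n*n - 4*2**n - 4.

S(n) = - 2 \cdot 2^{n} n^{3} - 12 \cdot 2^{n} n^{2} - 22 \cdot 2^{n} n - 4 \cdot 2^{n} - 4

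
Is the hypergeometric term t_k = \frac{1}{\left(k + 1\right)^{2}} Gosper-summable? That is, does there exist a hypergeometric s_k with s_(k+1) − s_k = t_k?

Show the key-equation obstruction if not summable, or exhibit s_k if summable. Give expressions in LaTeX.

t_(k+1)/t_k = (k + 1)**2/(k + 2)**2.
Factor: A=k**2 + 2*k + 1; B=k**2 + 4*k + 4; C=1.
Key eq: (k**2 + 2*k + 1)·f(k+1) = (k**2 + 2*k + 1)·f(k) + (1).
From deg A=2, deg B=2, deg C=0: d=0.
Generic f = c0 gives residual -1; -1 = 0 cannot hold, so t_k is not Gosper-summable.

No. Not Gosper-summable.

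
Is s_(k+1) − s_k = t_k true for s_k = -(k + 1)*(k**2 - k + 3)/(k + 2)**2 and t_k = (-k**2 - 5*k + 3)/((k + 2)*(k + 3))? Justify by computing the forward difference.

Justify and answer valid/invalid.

s_(k+1) = -(k + 2)*(-k + (k + 1)**2 + 2)/(k + 3)**2
s_(k+1) − s_k = (-k**4 - 10*k**3 - 23*k**2 - 8*k + 3)/(k**4 + 10*k**3 + 37*k**2 + 60*k + 36)
(s_(k+1) − s_k) − t_k = (5*k**2 + 7*k - 15)/(k**4 + 10*k**3 + 37*k**2 + 60*k + 36)

Invalid: residual (5*k**2 + 7*k - 15)/(k**4 + 10*k**3 + 37*k**2 + 60*k + 36) ≠ 0.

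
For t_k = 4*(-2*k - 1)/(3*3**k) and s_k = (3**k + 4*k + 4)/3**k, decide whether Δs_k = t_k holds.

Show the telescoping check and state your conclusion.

Valid: the claim telescopes to t_k.

s_(k+1) = (3*3**k + 4*k + 8)/(3*3**k)
s_(k+1) − s_k = 4*(-2*k - 1)/(3*3**k)
(s_(k+1) − s_k) − t_k = 0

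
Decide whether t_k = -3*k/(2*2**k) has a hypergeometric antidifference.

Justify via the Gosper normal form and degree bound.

The ratio is (k + 1)/(2*k).
Factor: A=1/2; B=1; C=k.
Need (1/2)·f(k+1) − (1)·f(k) = k.
Bound: deg f ≤ 1.
Match coefficients ⇒ f(k) = -2*(k + 1).
So s_k = (B(k−1)f/C)·t_k = (-2*(k + 1)/k)·t_k = 3*(k + 1)/2**k.
Check: Δs_k = -3*k/(2*2**k). ✓

Yes. s_k = 3*(k + 1)/2**k.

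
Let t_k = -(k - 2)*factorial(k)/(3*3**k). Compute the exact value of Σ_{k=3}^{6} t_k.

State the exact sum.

Σ = -506/243

Step 1: r(k) = (k**2 - 1)/(3*(k - 2)).
Gosper form: A/B · C(k+1)/C(k) with A=k/3 + 1/3, B=1, C=k - 2.
Need (k/3 + 1/3)·f(k+1) − (1)·f(k) = k - 2.
Bound: deg f ≤ 0.
A polynomial solution: f(k) = 3.
So s_k = (B(k−1)f/C)·t_k = (3/(k - 2))·t_k = -factorial(k)/3**k.
Verify: -(k - 2)*factorial(k)/(3*3**k) matches t_k.
Telescoping: Σ = s_(7) − s_(3) = -560/243 − (-2/9) = -506/243.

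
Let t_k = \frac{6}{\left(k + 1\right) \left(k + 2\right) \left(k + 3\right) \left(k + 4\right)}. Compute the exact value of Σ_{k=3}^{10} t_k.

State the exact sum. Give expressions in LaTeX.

Σ = 43/2730

Ratio r(k) = (k + 1)/(k + 5).
Gosper form: A/B · C(k+1)/C(k) with A=k + 1, B=k + 5, C=1.
Set up (k + 1)·f(k+1) − (k + 4)·f(k) − (1) = 0.
d = 3 from the (1,1,0) case.
Solve for f: f(k) = k*(k**2 + 6*k + 11)/18 (degree 3 ≤ 3).
Then R = B(k−1)f/C = k*(k + 4)*(k**2 + 6*k + 11)/18, so s_k = R(k)·t_k = k*(k**2 + 6*k + 11)/(3*(k + 1)*(k + 2)*(k + 3)).
Check: Δs_k = 6/(k**4 + 10*k**3 + 35*k**2 + 50*k + 24). ✓
Σ_(k=3)^(10) t_k = s_(11) − s_(3) = 121/364 − (19/60) = 43/2730.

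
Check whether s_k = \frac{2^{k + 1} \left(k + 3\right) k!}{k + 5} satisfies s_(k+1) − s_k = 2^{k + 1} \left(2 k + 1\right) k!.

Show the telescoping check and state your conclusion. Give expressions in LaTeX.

s_(k+1) = 2**(k + 2)*(k + 4)*factorial(k + 1)/(k + 6)
s_(k+1) − s_k = 2**(k + 1)*(2*k**3 + 19*k**2 + 49*k + 22)*factorial(k)/((k + 5)*(k + 6))
(s_(k+1) − s_k) − t_k = -2**(k + 2)*(2*k**2 + 11*k + 4)*factorial(k)/((k + 5)*(k + 6))

Invalid: residual - \frac{2^{k + 2} \left(2 k^{2} + 11 k + 4\right) k!}{\left(k + 5\right) \left(k + 6\right)} ≠ 0.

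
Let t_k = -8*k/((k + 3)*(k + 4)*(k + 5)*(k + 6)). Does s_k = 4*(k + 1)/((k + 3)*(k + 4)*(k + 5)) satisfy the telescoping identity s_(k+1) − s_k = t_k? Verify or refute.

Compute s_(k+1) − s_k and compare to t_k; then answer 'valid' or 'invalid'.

Valid: the claim telescopes to t_k.

s_(k+1) = 4*(k + 2)/((k + 4)*(k + 5)*(k + 6))
s_(k+1) − s_k = -8*k/(k**4 + 18*k**3 + 119*k**2 + 342*k + 360)
(s_(k+1) − s_k) − t_k = 0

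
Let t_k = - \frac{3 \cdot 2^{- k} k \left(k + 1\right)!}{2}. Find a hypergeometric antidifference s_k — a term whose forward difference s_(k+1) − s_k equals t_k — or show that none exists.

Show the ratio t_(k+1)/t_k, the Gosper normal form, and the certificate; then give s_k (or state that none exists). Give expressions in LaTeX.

Ratio r(k) = (k + 1)*(k + 2)/(2*k).
Take A(k)=k/2 + 1, B(k)=1, C(k)=k.
Solve (k/2 + 1)·f(k+1) − (1)·f(k) = k.
Bound: deg f ≤ 0.
A polynomial solution: f(k) = 2.
Then R = B(k−1)f/C = 2/k, so s_k = R(k)·t_k = -3*factorial(k + 1)/2**k.
Check: Δs_k = -3*k*factorial(k + 1)/(2*2**k). ✓

s_k = - 3 \cdot 2^{- k} \left(k + 1\right)!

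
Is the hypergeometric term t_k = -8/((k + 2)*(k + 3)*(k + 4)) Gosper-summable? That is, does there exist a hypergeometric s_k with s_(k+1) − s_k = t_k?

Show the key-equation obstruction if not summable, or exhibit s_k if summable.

Yes. s_k = 2*k*(-k - 5)/(3*(k + 2)*(k + 3)).

t_(k+1)/t_k = (k + 2)/(k + 5).
Normal form (A,B,C) = (k + 2, k + 5, 1).
Need (k + 2)·f(k+1) − (k + 4)·f(k) = 1.
Bound: deg f ≤ 2.
Coefficient equations give f(k) = k*(k + 5)/12.
Certificate R = B(k−1)f/C = k*(k + 4)*(k + 5)/12 gives s_k = 2*k*(-k - 5)/(3*(k + 2)*(k + 3)).
Verify: -8/(k**3 + 9*k**2 + 26*k + 24) matches t_k.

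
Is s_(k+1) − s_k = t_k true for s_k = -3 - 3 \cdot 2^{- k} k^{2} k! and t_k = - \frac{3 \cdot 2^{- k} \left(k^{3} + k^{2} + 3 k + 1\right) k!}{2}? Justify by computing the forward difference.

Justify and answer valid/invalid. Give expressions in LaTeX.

s_(k+1) = -3*2**(-k - 1)*(k + 1)**2*factorial(k + 1) - 3
s_(k+1) − s_k = -3*(k**3 + k**2 + 3*k + 1)*factorial(k)/(2*2**k)
(s_(k+1) − s_k) − t_k = 0

Valid: the claim telescopes to t_k.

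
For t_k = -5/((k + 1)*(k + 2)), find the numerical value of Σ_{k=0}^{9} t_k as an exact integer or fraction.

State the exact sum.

Σ = -50/11

Step 1: r(k) = (k + 1)/(k + 3).
Factor: A=k + 1; B=k + 3; C=1.
Need (k + 1)·f(k+1) − (k + 2)·f(k) = 1.
d = 1 from the (1,1,0) case.
Match coefficients ⇒ f(k) = k.
Get s_k = R·t_k = -5*k/(k + 1) with R(k) = B(k−1)f(k)/C(k) = k*(k + 2).
Check: Δs_k = -5/(k**2 + 3*k + 2). ✓
Sum = s_(10) − s_(0); s_(10) = -50/11, s_(0) = 0 ⇒ -50/11.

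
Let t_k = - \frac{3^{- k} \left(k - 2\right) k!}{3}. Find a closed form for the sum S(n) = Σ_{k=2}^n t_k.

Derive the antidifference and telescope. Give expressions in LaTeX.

S(n) = \frac{2}{9} - \frac{3^{- n} \left(n + 1\right)!}{3}

The ratio is (k**2 - 1)/(3*(k - 2)).
A = k/3 + 1/3, B = 1, C = k - 2.
Key eq: (k/3 + 1/3)·f(k+1) = (1)·f(k) + (k - 2).
d = 0 from the (1,0,1) case.
Solving with deg f ≤ 0: f(k) = 3.
R(k) = B(k−1)·f(k)/C(k) = 3/(k - 2); s_k = R·t_k = -factorial(k)/3**k.
Check: Δs_k = -(k - 2)*factorial(k)/(3*3**k). ✓
s_(n+1) = -3**(-n - 1)*factorial(n + 1) and s_(2) = -2/9, so S(n) = 2/9 - factorial(n + 1)/(3*3**n).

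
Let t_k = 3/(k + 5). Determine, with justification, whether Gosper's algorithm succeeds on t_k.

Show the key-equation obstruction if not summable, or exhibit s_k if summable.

t_(k+1)/t_k = (k + 5)/(k + 6).
Factor: A=k + 5; B=k + 6; C=1.
f must satisfy (k + 5)·f(k+1) − (k + 5)·f(k) = 1.
d = 0 from the (1,1,0) case.
Generic f = c0 gives residual -1; -1 = 0 cannot hold, so t_k is not Gosper-summable.

No — the linear system for f has no solution.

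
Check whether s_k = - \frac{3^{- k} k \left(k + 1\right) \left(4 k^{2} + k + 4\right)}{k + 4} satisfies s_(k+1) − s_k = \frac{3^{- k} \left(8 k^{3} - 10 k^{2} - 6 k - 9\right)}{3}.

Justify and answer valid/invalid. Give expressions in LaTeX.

Invalid: residual \frac{3^{- k} \left(- 8 k^{4} - 34 k^{3} + 43 k^{2} + 21 k + 36\right)}{k^{2} + 9 k + 20} ≠ 0.

s_(k+1) = -(k + 1)*(k + 2)*(k + 4*(k + 1)**2 + 5)/(3*3**k*(k + 5))
s_(k+1) − s_k = 2*(4*k**5 + 19*k**4 - 19*k**3 - 67*k**2 - 69*k - 36)/(3*3**k*(k**2 + 9*k + 20))
(s_(k+1) − s_k) − t_k = (-8*k**4 - 34*k**3 + 43*k**2 + 21*k + 36)/(3**k*(k**2 + 9*k + 20))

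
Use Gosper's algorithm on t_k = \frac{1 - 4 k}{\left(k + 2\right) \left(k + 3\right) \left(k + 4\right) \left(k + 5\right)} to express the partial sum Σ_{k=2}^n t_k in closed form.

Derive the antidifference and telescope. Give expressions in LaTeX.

The ratio is (k + 2)*(4*k + 3)/((k + 6)*(4*k - 1)).
Normal form (A,B,C) = (k + 2, k + 6, k - 1/4).
Key eq: (k + 2)·f(k+1) = (k + 5)·f(k) + (k - 1/4).
Bound: deg f ≤ 3.
Match coefficients ⇒ f(k) = k*(k - 2)*(k + 11)/96.
Then R = B(k−1)f/C = k*(k - 2)*(k + 5)*(k + 11)/(24*(4*k - 1)), so s_k = R(k)·t_k = k*(-k**2 - 9*k + 22)/(24*(k + 2)*(k + 3)*(k + 4)).
s_(k+1) − s_k = (1 - 4*k)/(k**4 + 14*k**3 + 71*k**2 + 154*k + 120) = t_k.
Evaluate: s_(n+1) = (-n**3 - 12*n**2 + n + 12)/(24*(n**3 + 12*n**2 + 47*n + 60)); subtract s_(2) = 0 ⇒ S(n) = (-n**3 - 12*n**2 + n + 12)/(24*(n**3 + 12*n**2 + 47*n + 60)).

S(n) = \frac{- n^{3} - 12 n^{2} + n + 12}{24 \left(n^{3} + 12 n^{2} + 47 n + 60\right)}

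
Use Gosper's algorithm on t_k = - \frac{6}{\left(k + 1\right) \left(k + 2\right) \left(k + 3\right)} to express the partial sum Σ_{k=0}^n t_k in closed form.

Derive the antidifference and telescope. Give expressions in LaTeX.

Ratio r(k) = (k + 1)/(k + 4).
Gosper form: A/B · C(k+1)/C(k) with A=k + 1, B=k + 4, C=1.
Solve (k + 1)·f(k+1) − (k + 3)·f(k) = 1.
deg f ≤ 2 (via 1,1,0).
Solving with deg f ≤ 2: f(k) = k*(k + 3)/4.
R(k) = B(k−1)·f(k)/C(k) = k*(k + 3)**2/4; s_k = R·t_k = 3*k*(-k - 3)/(2*(k + 1)*(k + 2)).
Verify: -6/(k**3 + 6*k**2 + 11*k + 6) matches t_k.
Telescope: S(n) = s_(n+1) − s_(0) = 3*(-n**2 - 5*n - 4)/(2*(n**2 + 5*n + 6)) − (0) = 3*(-n**2 - 5*n - 4)/(2*(n**2 + 5*n + 6)).

S(n) = \frac{3 \left(- n^{2} - 5 n - 4\right)}{2 \left(n^{2} + 5 n + 6\right)}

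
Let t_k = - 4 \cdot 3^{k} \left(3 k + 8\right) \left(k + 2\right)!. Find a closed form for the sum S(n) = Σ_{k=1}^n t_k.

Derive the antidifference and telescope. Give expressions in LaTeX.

t_(k+1)/t_k = 3*(k + 3)*(3*k + 11)/(3*k + 8).
So A=3*k + 9 and B=1, with C=k + 8/3.
Need (3*k + 9)·f(k+1) − (1)·f(k) = k + 8/3.
Degrees (1,0,1) ⇒ d ≤ 0.
Solving with deg f ≤ 0: f(k) = 1/3.
Certificate R = B(k−1)f/C = 1/(3*k + 8) gives s_k = -4*3**k*factorial(k + 2).
Verify: -4*3**k*(3*k + 8)*factorial(k + 2) matches t_k.
s_(n+1) = -12*3**n*factorial(n + 3) and s_(1) = -72, so S(n) = -12*3**n*factorial(n + 3) + 72.

S(n) = - 12 \cdot 3^{n} \left(n + 3\right)! + 72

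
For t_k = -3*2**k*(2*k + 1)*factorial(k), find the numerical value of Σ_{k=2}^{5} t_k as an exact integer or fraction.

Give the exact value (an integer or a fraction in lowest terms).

Step 1: r(k) = 2*(k + 1)*(2*k + 3)/(2*k + 1).
Take A(k)=2*k + 2, B(k)=1, C(k)=k + 1/2.
f must satisfy (2*k + 2)·f(k+1) − (1)·f(k) = k + 1/2.
Degrees (1,0,1) ⇒ d ≤ 0.
Solving with deg f ≤ 0: f(k) = 1/2.
Get s_k = R·t_k = -3*2**k*factorial(k) with R(k) = B(k−1)f(k)/C(k) = 1/(2*k + 1).
Check: Δs_k = -3*2**k*(2*k + 1)*factorial(k). ✓
Evaluate s at k=6 and k=2: -138240 and -24; difference -138216.

Σ = -138216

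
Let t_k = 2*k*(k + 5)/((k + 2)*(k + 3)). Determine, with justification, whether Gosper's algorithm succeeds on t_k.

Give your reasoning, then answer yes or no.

t_(k+1)/t_k = (k + 1)*(k + 2)*(k + 6)/(k*(k + 4)*(k + 5)).
A = k + 2, B = k + 4, C = k**2 + 5*k.
Key eq: (k + 2)·f(k+1) = (k + 3)·f(k) + (k**2 + 5*k).
Degrees (1,1,2) ⇒ d ≤ 2.
Solve for f: f(k) = k*(k - 1) (degree 2 ≤ 2).
So s_k = (B(k−1)f/C)·t_k = ((k - 1)*(k + 3)/(k + 5))·t_k = 2*k*(k - 1)/(k + 2).
Verify: 2*k*(k + 5)/(k**2 + 5*k + 6) matches t_k.

Yes. s_k = 2*k*(k - 1)/(k + 2).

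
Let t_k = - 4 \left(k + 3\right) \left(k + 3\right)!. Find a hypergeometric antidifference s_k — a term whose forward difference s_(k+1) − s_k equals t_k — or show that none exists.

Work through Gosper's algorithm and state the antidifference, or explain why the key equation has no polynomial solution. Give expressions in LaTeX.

t_(k+1)/t_k = (k + 4)**2/(k + 3).
So A=k + 4 and B=1, with C=k + 3.
Solve (k + 4)·f(k+1) − (1)·f(k) = k + 3.
deg f ≤ 0 (via 1,0,1).
Solve for f: f(k) = 1 (degree 0 ≤ 0).
Get s_k = R·t_k = -4*factorial(k + 3) with R(k) = B(k−1)f(k)/C(k) = 1/(k + 3).
Check: Δs_k = -4*(k + 3)*factorial(k + 3). ✓

s_k = - 4 \left(k + 3\right)!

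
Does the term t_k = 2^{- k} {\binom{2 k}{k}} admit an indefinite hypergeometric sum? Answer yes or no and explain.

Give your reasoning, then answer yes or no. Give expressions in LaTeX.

t_(k+1)/t_k = (2*k + 1)/(k + 1).
A = 2*k + 1, B = k + 1, C = 1.
Set up (2*k + 1)·f(k+1) − (k)·f(k) − (1) = 0.
d = -1 from the (1,1,0) case.
deg f ≤ -1 is impossible — no certificate.

No. Not Gosper-summable.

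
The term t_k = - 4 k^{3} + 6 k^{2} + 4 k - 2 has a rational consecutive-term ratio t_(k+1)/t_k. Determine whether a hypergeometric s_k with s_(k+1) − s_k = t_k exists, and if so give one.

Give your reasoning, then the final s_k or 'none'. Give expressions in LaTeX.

The ratio is (2*k**3 + 3*k**2 - 2*k - 2)/(2*k**3 - 3*k**2 - 2*k + 1).
Gosper form: A/B · C(k+1)/C(k) with A=1, B=1, C=k**3 - 3*k**2/2 - k + 1/2.
Set up (1)·f(k+1) − (1)·f(k) − (k**3 - 3*k**2/2 - k + 1/2) = 0.
From deg A=0, deg B=0, deg C=3: d=4.
Solve for f: f(k) = k*(k - 3)*(k**2 - k - 1)/4 (degree 4 ≤ 4).
Then R = B(k−1)f/C = k*(k - 3)*(k**2 - k - 1)/(2*(2*k**3 - 3*k**2 - 2*k + 1)), so s_k = R(k)·t_k = k*(-k**3 + 4*k**2 - 2*k - 3).
Check: Δs_k = -4*k**3 + 6*k**2 + 4*k - 2. ✓

s_k = k \left(- k^{3} + 4 k^{2} - 2 k - 3\right)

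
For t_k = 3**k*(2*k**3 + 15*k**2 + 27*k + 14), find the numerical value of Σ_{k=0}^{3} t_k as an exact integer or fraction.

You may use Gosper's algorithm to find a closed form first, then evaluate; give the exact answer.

The ratio is 3*(2*k**3 + 21*k**2 + 63*k + 58)/(2*k**3 + 15*k**2 + 27*k + 14).
Take A(k)=3, B(k)=1, C(k)=k**3 + 15*k**2/2 + 27*k/2 + 7.
Need (3)·f(k+1) − (1)·f(k) = k**3 + 15*k**2/2 + 27*k/2 + 7.
d = 3 from the (0,0,3) case.
Solving with deg f ≤ 3: f(k) = (k**3 + 3*k**2 + 1)/2.
Get s_k = R·t_k = 3**k*(k**3 + 3*k**2 + 1) with R(k) = B(k−1)f(k)/C(k) = (k**3 + 3*k**2 + 1)/((k + 1)*(2*k**2 + 13*k + 14)).
Δs = 3**k*(2*k**3 + 15*k**2 + 27*k + 14), as required.
Σ_(k=0)^(3) t_k = s_(4) − s_(0) = 9153 − (1) = 9152.

Σ = 9152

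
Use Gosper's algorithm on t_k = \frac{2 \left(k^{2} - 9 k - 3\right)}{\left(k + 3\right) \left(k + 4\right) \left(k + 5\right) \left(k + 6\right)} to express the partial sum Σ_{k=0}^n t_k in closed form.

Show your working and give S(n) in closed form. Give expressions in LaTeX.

Ratio r(k) = (k + 3)*(9*k - (k + 1)**2 + 12)/((k + 7)*(-k**2 + 9*k + 3)).
A = k + 3, B = k + 7, C = k**2 - 9*k - 3.
Need (k + 3)·f(k+1) − (k + 6)·f(k) = k**2 - 9*k - 3.
From deg A=1, deg B=1, deg C=2: d=3.
Match coefficients ⇒ f(k) = -k*(k**2 + 72*k - 13)/60.
Get s_k = R·t_k = k*(-k**2 - 72*k + 13)/(30*(k + 3)*(k + 4)*(k + 5)) with R(k) = B(k−1)f(k)/C(k) = -k*(k + 6)*(k**2 + 72*k - 13)/(60*(k**2 - 9*k - 3)).
Δs = 2*(k**2 - 9*k - 3)/(k**4 + 18*k**3 + 119*k**2 + 342*k + 360), as required.
s_(n+1) = (-n**3 - 75*n**2 - 134*n - 60)/(30*(n**3 + 15*n**2 + 74*n + 120)) and s_(0) = 0, so S(n) = (-n**3 - 75*n**2 - 134*n - 60)/(30*(n**3 + 15*n**2 + 74*n + 120)).

S(n) = \frac{- n^{3} - 75 n^{2} - 134 n - 60}{30 \left(n^{3} + 15 n^{2} + 74 n + 120\right)}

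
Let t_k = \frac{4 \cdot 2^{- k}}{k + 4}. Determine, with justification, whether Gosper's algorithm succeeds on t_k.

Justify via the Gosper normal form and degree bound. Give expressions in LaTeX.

No — negative degree bound, so no certificate f.

r(k) = (k + 4)/(2*(k + 5)) after simplifying.
Normal form (A,B,C) = (k/2 + 2, k + 5, 1).
Solve (k/2 + 2)·f(k+1) − (k + 4)·f(k) = 1.
Bound: deg f ≤ -1.
Bound -1 < 0, so the key equation has no polynomial solution.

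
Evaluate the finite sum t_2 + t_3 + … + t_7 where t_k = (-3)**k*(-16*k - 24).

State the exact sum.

r(k) = 3*(-2*k - 5)/(2*k + 3) after simplifying.
Normal form (A,B,C) = (-3, 1, k + 3/2).
Set up (-3)·f(k+1) − (1)·f(k) − (k + 3/2) = 0.
Bound: deg f ≤ 1.
Match coefficients ⇒ f(k) = -(4*k + 3)/16.
So s_k = (B(k−1)f/C)·t_k = (-(4*k + 3)/(8*(2*k + 3)))·t_k = (-3)**k*(4*k + 3).
s_(k+1) − s_k = (-3)**k*(-16*k - 24) = t_k.
Evaluate s at k=8 and k=2: 229635 and 99; difference 229536.

Σ = 229536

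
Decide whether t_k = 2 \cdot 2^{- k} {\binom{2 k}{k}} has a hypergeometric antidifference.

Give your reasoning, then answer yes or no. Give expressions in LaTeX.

t_(k+1)/t_k = (2*k + 1)/(k + 1).
Factor: A=2*k + 1; B=k + 1; C=1.
f must satisfy (2*k + 1)·f(k+1) − (k)·f(k) = 1.
From deg A=1, deg B=1, deg C=0: d=-1.
Bound -1 < 0, so the key equation has no polynomial solution.

No — key equation has no polynomial f.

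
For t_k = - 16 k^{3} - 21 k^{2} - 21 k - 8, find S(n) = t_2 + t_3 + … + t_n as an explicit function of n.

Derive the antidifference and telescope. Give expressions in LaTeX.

Ratio r(k) = (16*k**3 + 69*k**2 + 111*k + 66)/(16*k**3 + 21*k**2 + 21*k + 8).
Factor: A=1; B=1; C=k**3 + 21*k**2/16 + 21*k/16 + 1/2.
Set up (1)·f(k+1) − (1)·f(k) − (k**3 + 21*k**2/16 + 21*k/16 + 1/2) = 0.
Bound: deg f ≤ 4.
Match coefficients ⇒ f(k) = k*(4*k**3 - k**2 + 4*k + 1)/16.
R(k) = B(k−1)·f(k)/C(k) = k*(4*k**3 - k**2 + 4*k + 1)/(16*k**3 + 21*k**2 + 21*k + 8); s_k = R·t_k = k*(-4*k**3 + k**2 - 4*k - 1).
s_(k+1) − s_k = -16*k**3 - 21*k**2 - 21*k - 8 = t_k.
Evaluate: s_(n+1) = -4*n**4 - 15*n**3 - 25*n**2 - 22*n - 8; subtract s_(2) = -74 ⇒ S(n) = -4*n**4 - 15*n**3 - 25*n**2 - 22*n + 66.

S(n) = - 4 n^{4} - 15 n^{3} - 25 n^{2} - 22 n + 66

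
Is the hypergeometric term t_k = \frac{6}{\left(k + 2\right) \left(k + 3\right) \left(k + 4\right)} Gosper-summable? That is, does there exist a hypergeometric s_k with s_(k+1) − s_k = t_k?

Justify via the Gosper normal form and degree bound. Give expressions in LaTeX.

r(k) = (k + 2)/(k + 5) after simplifying.
So A=k + 2 and B=k + 5, with C=1.
Key eq: (k + 2)·f(k+1) = (k + 4)·f(k) + (1).
Bound: deg f ≤ 2.
A polynomial solution: f(k) = k*(k + 5)/12.
R(k) = B(k−1)·f(k)/C(k) = k*(k + 4)*(k + 5)/12; s_k = R·t_k = k*(k + 5)/(2*(k + 2)*(k + 3)).
Δs = 6/(k**3 + 9*k**2 + 26*k + 24), as required.

Yes. s_k = \frac{k \left(k + 5\right)}{2 \left(k + 2\right) \left(k + 3\right)}.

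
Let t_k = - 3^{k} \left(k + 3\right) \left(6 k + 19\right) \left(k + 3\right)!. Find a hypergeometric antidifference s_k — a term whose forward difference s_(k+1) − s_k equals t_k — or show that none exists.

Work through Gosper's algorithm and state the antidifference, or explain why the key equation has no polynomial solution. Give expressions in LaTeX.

Step 1: r(k) = (k + 4)**2*(18*k + 75)/((k + 3)*(6*k + 19)).
Take A(k)=3*k + 12, B(k)=1, C(k)=k**2 + 37*k/6 + 19/2.
Solve (3*k + 12)·f(k+1) − (1)·f(k) = k**2 + 37*k/6 + 19/2.
Bound: deg f ≤ 1.
Coefficient equations give f(k) = (2*k + 3)/6.
Get s_k = R·t_k = -3**k*(2*k + 3)*factorial(k + 3) with R(k) = B(k−1)f(k)/C(k) = (2*k + 3)/((k + 3)*(6*k + 19)).
Δs = -3**k*(k + 3)*(6*k + 19)*factorial(k + 3), as required.

s_k = - 3^{k} \left(2 k + 3\right) \left(k + 3\right)!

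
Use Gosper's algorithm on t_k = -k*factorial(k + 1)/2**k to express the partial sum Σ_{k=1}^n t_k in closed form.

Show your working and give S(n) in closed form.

S(n) = 2 - factorial(n + 2)/2**n

Ratio r(k) = (k + 1)*(k + 2)/(2*k).
Take A(k)=k/2 + 1, B(k)=1, C(k)=k.
Solve (k/2 + 1)·f(k+1) − (1)·f(k) = k.
deg f ≤ 0 (via 1,0,1).
Coefficient equations give f(k) = 2.
Get s_k = R·t_k = -2**(1 - k)*factorial(k + 1) with R(k) = B(k−1)f(k)/C(k) = 2/k.
s_(k+1) − s_k = -k*factorial(k + 1)/2**k = t_k.
Telescope: S(n) = s_(n+1) − s_(1) = -factorial(n + 2)/2**n − (-2) = 2 - factorial(n + 2)/2**n.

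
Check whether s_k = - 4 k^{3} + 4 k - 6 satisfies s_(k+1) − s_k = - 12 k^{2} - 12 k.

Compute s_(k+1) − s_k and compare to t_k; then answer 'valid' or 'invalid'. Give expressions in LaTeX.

s_(k+1) = 4*k - 4*(k + 1)**3 - 2
s_(k+1) − s_k = 12*k*(-k - 1)
(s_(k+1) − s_k) − t_k = 0

Valid — Δs_k = t_k.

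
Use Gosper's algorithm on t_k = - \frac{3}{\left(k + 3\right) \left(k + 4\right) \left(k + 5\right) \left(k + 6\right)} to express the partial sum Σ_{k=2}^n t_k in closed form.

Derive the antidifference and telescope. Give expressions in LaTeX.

S(n) = \frac{- n^{3} - 15 n^{2} - 74 n + 90}{210 \left(n^{3} + 15 n^{2} + 74 n + 120\right)}

Step 1: r(k) = (k + 3)/(k + 7).
Take A(k)=k + 3, B(k)=k + 7, C(k)=1.
f must satisfy (k + 3)·f(k+1) − (k + 6)·f(k) = 1.
From deg A=1, deg B=1, deg C=0: d=3.
A polynomial solution: f(k) = k*(k**2 + 12*k + 47)/180.
Then R = B(k−1)f/C = k*(k + 6)*(k**2 + 12*k + 47)/180, so s_k = R(k)·t_k = k*(-k**2 - 12*k - 47)/(60*(k + 3)*(k + 4)*(k + 5)).
Δs = -3/(k**4 + 18*k**3 + 119*k**2 + 342*k + 360), as required.
Evaluate: s_(n+1) = (-n**3 - 15*n**2 - 74*n - 60)/(60*(n**3 + 15*n**2 + 74*n + 120)); subtract s_(2) = -1/84 ⇒ S(n) = (-n**3 - 15*n**2 - 74*n + 90)/(210*(n**3 + 15*n**2 + 74*n + 120)).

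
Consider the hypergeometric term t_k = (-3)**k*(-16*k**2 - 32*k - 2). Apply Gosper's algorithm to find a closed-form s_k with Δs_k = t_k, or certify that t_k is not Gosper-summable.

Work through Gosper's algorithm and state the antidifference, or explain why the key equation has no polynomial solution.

Compute t_(k+1)/t_k: get 3*(-8*k**2 - 32*k - 25)/(8*k**2 + 16*k + 1).
Normal form (A,B,C) = (-3, 1, k**2 + 2*k + 1/8).
Key eq: (-3)·f(k+1) = (1)·f(k) + (k**2 + 2*k + 1/8).
deg f ≤ 2 (via 0,0,2).
Solve for f: f(k) = -(2*k**2 + k - 2)/8 (degree 2 ≤ 2).
So s_k = (B(k−1)f/C)·t_k = (-(2*k**2 + k - 2)/(8*k**2 + 16*k + 1))·t_k = 2*(-3)**k*(2*k**2 + k - 2).
Δs = (-3)**k*(-16*k**2 - 32*k - 2), as required.

s_k = 2*(-3)**k*(2*k**2 + k - 2)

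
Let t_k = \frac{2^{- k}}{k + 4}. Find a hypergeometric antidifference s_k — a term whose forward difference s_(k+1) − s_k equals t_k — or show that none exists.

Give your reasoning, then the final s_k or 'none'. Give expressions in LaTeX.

Step 1: r(k) = (k + 4)/(2*(k + 5)).
A = k/2 + 2, B = k + 5, C = 1.
Set up (k/2 + 2)·f(k+1) − (k + 4)·f(k) − (1) = 0.
d = -1 from the (1,1,0) case.
deg f ≤ -1 is impossible — no certificate.

no hypergeometric antidifference exists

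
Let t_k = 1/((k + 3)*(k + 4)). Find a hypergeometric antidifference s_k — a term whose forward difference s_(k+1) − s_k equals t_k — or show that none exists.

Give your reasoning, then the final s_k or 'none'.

s_k = k/(3*(k + 3))

t_(k+1)/t_k = (k + 3)/(k + 5).
So A=k + 3 and B=k + 5, with C=1.
Key eq: (k + 3)·f(k+1) = (k + 4)·f(k) + (1).
From deg A=1, deg B=1, deg C=0: d=1.
A polynomial solution: f(k) = k/3.
Then R = B(k−1)f/C = k*(k + 4)/3, so s_k = R(k)·t_k = k/(3*(k + 3)).
Check: Δs_k = 1/(k**2 + 7*k + 12). ✓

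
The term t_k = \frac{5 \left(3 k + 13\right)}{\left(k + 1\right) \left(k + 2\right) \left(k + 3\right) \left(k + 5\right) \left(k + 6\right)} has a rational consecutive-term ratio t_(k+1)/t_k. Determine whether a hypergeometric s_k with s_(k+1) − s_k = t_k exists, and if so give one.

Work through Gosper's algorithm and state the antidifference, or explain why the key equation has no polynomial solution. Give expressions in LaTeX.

s_k = \frac{k \left(k^{2} + 8 k + 17\right)}{2 \left(k^{3} + 8 k^{2} + 17 k + 10\right)}

r(k) = (k + 1)*(k + 5)*(3*k + 16)/((k + 4)*(k + 7)*(3*k + 13)) after simplifying.
Normal form (A,B,C) = (k + 1, k + 7, k**2 + 25*k/3 + 52/3).
f must satisfy (k + 1)·f(k+1) − (k + 6)·f(k) = k**2 + 25*k/3 + 52/3.
Degrees (1,1,2) ⇒ d ≤ 5.
Coefficient equations give f(k) = k*(k + 3)*(k + 4)*(k**2 + 8*k + 17)/30.
So s_k = (B(k−1)f/C)·t_k = (k*(k + 3)*(k + 6)*(k**2 + 8*k + 17)/(10*(3*k + 13)))·t_k = k*(k**2 + 8*k + 17)/(2*(k**3 + 8*k**2 + 17*k + 10)).
Check: Δs_k = 5*(3*k + 13)/(k**5 + 17*k**4 + 107*k**3 + 307*k**2 + 396*k + 180). ✓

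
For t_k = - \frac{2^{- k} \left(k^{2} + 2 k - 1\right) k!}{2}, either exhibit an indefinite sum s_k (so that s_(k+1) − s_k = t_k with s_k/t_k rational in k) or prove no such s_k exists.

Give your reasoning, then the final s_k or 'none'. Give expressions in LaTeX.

s_k = - 2^{- k} \left(k + 2\right) k!

Compute t_(k+1)/t_k: get (k + 1)*(2*k + (k + 1)**2 + 1)/(2*(k**2 + 2*k - 1)).
So A=k/2 + 1/2 and B=1, with C=k**2 + 2*k - 1.
Set up (k/2 + 1/2)·f(k+1) − (1)·f(k) − (k**2 + 2*k - 1) = 0.
deg f ≤ 1 (via 1,0,2).
Solve for f: f(k) = 2*(k + 2) (degree 1 ≤ 1).
Certificate R = B(k−1)f/C = 2*(k + 2)/(k**2 + 2*k - 1) gives s_k = -(k + 2)*factorial(k)/2**k.
s_(k+1) − s_k = -(k**2 + 2*k - 1)*factorial(k)/(2*2**k) = t_k.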